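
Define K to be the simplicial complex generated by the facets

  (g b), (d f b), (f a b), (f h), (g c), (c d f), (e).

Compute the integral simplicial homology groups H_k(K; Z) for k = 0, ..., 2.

We work with the vertex ordering a < b < c < d < e < f < g < h. The simplices of K, each written with vertices in increasing order, are:

  0-simplices (8): a, b, c, d, e, f, g, h
  1-simplices (10): ab, af, bd, bf, bg, cd, cf, cg, df, fh
  2-simplices (3): abf, bdf, cdf

giving chain groups C_0 ≅ Z^8, C_1 ≅ Z^10, C_2 ≅ Z^3.

∂_1: C_1 → C_0 maps an edge to its endpoints' difference, ∂[p,q] = q − p.
The 8×10 boundary matrix has rank 6 and Smith normal form diag(1,1,1,1,1,1).

Boundary ∂_2: C_2 → C_1 maps a triangle to the signed sum of its edges. For instance
  ∂abf = bf − af + ab,
  ∂bdf = df − bf + bd.
As a 10×3 matrix over Z this has rank 3, with invariant factors (1,1,1).

From H_k ≅ ker(∂_k) / im(∂_{k+1}) we obtain:

  H_0: rank C_0 − rank ∂_1 = 8 − 6 = 2, and the invariant factors of ∂_1 are all 1, so H_0 ≅ Z^2.
  H_1: rank ker ∂_1 − rank ∂_2 = (10 − 6) − 3 = 1, and the invariant factors of ∂_2 are all 1, so H_1 ≅ Z.
  H_2: rank ker ∂_2 − rank ∂_3 = (3 − 3) − 0 = 0, and there is no ∂_3, so H_2 ≅ 0.

H_0 ≅ Z^2,  H_1 ≅ Z,  H_2 = 0.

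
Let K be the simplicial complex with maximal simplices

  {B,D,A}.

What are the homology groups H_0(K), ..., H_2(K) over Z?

We work with the vertex ordering A < B < D. The simplices of K, each written with vertices in increasing order, are:

  0-simplices (3): A, B, D
  1-simplices (3): AB, AD, BD
  2-simplices (1): ABD

giving chain groups C_0 ≅ Z^3, C_1 ≅ Z^3, C_2 ≅ Z^1.

∂_1: C_1 → C_0 is given by ∂[p,q] = [q] − [p].
As a 3×3 matrix over Z this has rank 2, with invariant factors (1,1).

Boundary ∂_2: C_2 → C_1 maps a triangle to the signed sum of its edges. For instance
  ∂ABD = BD − AD + AB.
This gives a 3×1 integer matrix of rank 1; reducing to Smith normal form yields diagonal entries (1).

Now H_k = ker ∂_k / im ∂_{k+1}, so:

  H_0: rank C_0 − rank ∂_1 = 3 − 2 = 1, and the invariant factors of ∂_1 are all 1, so H_0 ≅ Z.
  H_1: rank ker ∂_1 − rank ∂_2 = (3 − 2) − 1 = 0, and the invariant factors of ∂_2 are all 1, so H_1 ≅ 0.
  H_2: rank ker ∂_2 − rank ∂_3 = (1 − 1) − 0 = 0, and there is no ∂_3, so H_2 ≅ 0.

(K is a triangulation of the 2-simplex.)

H_0 = Z,  H_1 = 0,  H_2 = 0.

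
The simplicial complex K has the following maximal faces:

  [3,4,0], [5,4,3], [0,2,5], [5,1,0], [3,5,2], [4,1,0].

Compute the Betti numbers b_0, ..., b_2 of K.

b_0 = 1, b_1 = 1, b_2 = 0.

K has 6 vertices, 12 edges, 6 triangles.
rank ∂_0 = 0, rank ∂_1 = 5 ⇒ b_0 = 6 − 0 − 5 = 1; all invariant factors of ∂_1 are 1 so no torsion. So H_0 = Z.
rank ∂_1 = 5, rank ∂_2 = 6 ⇒ b_1 = 12 − 5 − 6 = 1; all invariant factors of ∂_2 are 1 so no torsion. So H_1 = Z.
rank ∂_2 = 6, rank ∂_3 = 0 ⇒ b_2 = 6 − 6 − 0 = 0. So H_2 = 0.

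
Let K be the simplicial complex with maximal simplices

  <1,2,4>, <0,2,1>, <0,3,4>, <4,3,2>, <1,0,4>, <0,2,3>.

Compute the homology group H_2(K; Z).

Order the vertices as 0 < 1 < 2 < 3 < 4. Listing each simplex with vertices in this order, K has dimension 2 with simplices:

  0-simplices (5): [0], [1], [2], [3], [4]
  1-simplices (9): [0,1], [0,2], [0,3], [0,4], [1,2], [1,4], [2,3], [2,4], [3,4]
  2-simplices (6): [0,1,2], [0,1,4], [0,2,3], [0,3,4], [1,2,4], [2,3,4]

giving chain groups C_0 ≅ Z^5, C_1 ≅ Z^9, C_2 ≅ Z^6.

The boundary map ∂_1: C_1 → C_0 is given by ∂[p,q] = [q] − [p]. For instance
  ∂[0,4] = [4] − [0].
As a 5×9 matrix over Z this has rank 4, with invariant factors (1,1,1,1).

Boundary ∂_2: C_2 → C_1 acts by ∂[p,q,r] = [q,r] − [p,r] + [p,q]. For instance
  ∂[0,1,2] = [1,2] − [0,2] + [0,1],
  ∂[0,1,4] = [1,4] − [0,4] + [0,1].
The 9×6 boundary matrix has rank 5 and Smith normal form diag(1,1,1,1,1).

From H_k ≅ ker(∂_k) / im(∂_{k+1}) we obtain:

  H_2: rank ker ∂_2 − rank ∂_3 = (6 − 5) − 0 = 1, and there is no ∂_3, so H_2 = Z.

H_2 ≅ Z.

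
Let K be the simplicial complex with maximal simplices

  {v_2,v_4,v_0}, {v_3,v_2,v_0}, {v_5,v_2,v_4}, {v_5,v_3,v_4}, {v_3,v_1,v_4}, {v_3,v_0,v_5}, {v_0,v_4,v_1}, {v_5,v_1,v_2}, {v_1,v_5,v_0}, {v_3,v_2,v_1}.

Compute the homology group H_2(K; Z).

H_2 = 0.

We work with the vertex ordering v_0 < v_1 < v_2 < v_3 < v_4 < v_5. The simplices of K, each written with vertices in increasing order, are:

  0-simplices (6): [v_0], [v_1], [v_2], [v_3], [v_4], [v_5]
  1-simplices (15): (15 of them)
  2-simplices (10): [v_0,v_1,v_4], [v_0,v_1,v_5], [v_0,v_2,v_3], [v_0,v_2,v_4], [v_0,v_3,v_5], [v_1,v_2,v_3], [v_1,v_2,v_5], [v_1,v_3,v_4], [v_2,v_4,v_5], [v_3,v_4,v_5]

giving chain groups C_0 ≅ Z^6, C_1 ≅ Z^15, C_2 ≅ Z^10.

The boundary map ∂_1: C_1 → C_0 is given by ∂[p,q] = [q] − [p]. For instance
  ∂[v_0,v_4] = [v_4] − [v_0].
As a 6×15 matrix over Z this has rank 5, with invariant factors (1,1,1,1,1).

Boundary ∂_2: C_2 → C_1 maps a triangle to the signed sum of its edges. For instance
  ∂[v_1,v_2,v_3] = [v_2,v_3] − [v_1,v_3] + [v_1,v_2],
  ∂[v_0,v_1,v_4] = [v_1,v_4] − [v_0,v_4] + [v_0,v_1].
The resulting 15×10 matrix has rank 10, and its Smith normal form has invariant factors (1,1,1,1,1,1,1,1,1,2).

Computing H_k = (kernel of ∂_k) / (image of ∂_{k+1}):

  H_2: rank ker ∂_2 − rank ∂_3 = (10 − 10) − 0 = 0, and there is no ∂_3, so H_2 ≅ 0.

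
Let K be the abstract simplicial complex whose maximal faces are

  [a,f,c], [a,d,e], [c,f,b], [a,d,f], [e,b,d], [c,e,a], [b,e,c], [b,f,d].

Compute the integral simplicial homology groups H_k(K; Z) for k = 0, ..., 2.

Order the vertices as a < b < c < d < e < f. Listing each simplex with vertices in this order, K has dimension 2 with simplices:

  0-simplices (6): a, b, c, d, e, f
  1-simplices (12): ac, ad, ae, af, bc, bd, be, bf, ce, cf, de, df
  2-simplices (8): ace, acf, ade, adf, bce, bcf, bde, bdf

so the chain groups are C_0 ≅ Z^6, C_1 ≅ Z^12, C_2 ≅ Z^8.

The boundary map ∂_1: C_1 → C_0 sends each edge [p,q] (with p < q) to q − p. For instance
  ∂ae = e − a.
This gives a 6×12 integer matrix of rank 5; reducing to Smith normal form yields diagonal entries (1,1,1,1,1).

∂_2: C_2 → C_1 maps a triangle to the signed sum of its edges. For instance
  ∂bce = ce − be + bc,
  ∂bde = de − be + bd.
This gives a 12×8 integer matrix of rank 7; reducing to Smith normal form yields diagonal entries (1,1,1,1,1,1,1).

Now H_k = ker ∂_k / im ∂_{k+1}, so:

  H_0: rank C_0 − rank ∂_1 = 6 − 5 = 1, and the invariant factors of ∂_1 are all 1, so H_0 ≅ Z.
  H_1: rank ker ∂_1 − rank ∂_2 = (12 − 5) − 7 = 0, and the invariant factors of ∂_2 are all 1, so H_1 ≅ 0.
  H_2: rank ker ∂_2 − rank ∂_3 = (8 − 7) − 0 = 1, and there is no ∂_3, so H_2 ≅ Z.

As a check, the Euler characteristic is 6 − 12 + 8 = 2, which agrees with 1 − 0 + 1 = 2.
(K is a triangulation of the 2-sphere S^2.)

H_0 = Z,  H_1 = 0,  H_2 = Z.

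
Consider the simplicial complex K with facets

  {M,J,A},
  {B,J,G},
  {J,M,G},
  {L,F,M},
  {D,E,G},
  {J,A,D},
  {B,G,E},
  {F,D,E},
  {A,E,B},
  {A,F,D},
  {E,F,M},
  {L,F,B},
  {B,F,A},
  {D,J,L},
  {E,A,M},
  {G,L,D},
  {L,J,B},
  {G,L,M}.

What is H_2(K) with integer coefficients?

Fix the vertex order A < B < D < E < F < G < J < L < M and write every simplex with vertices in increasing order. Then dim K = 2 and the simplices of K are:

  0-simplices (9): A, B, D, E, F, G, J, L, M
  1-simplices (27): AB, AD, AE, AF, AJ, AM, BE, BF, BG, BJ, BL, DE, DF, DG, DJ, DL, EF, EG, EM, FL, FM, GJ, GL, GM, JL, JM, LM
  2-simplices (18): ABE, ABF, ADF, ADJ, AEM, AJM, BEG, BFL, BGJ, BJL, DEF, DEG, DGL, DJL, EFM, FLM, GJM, GLM

Hence C_0 ≅ Z^9, C_1 ≅ Z^27, C_2 ≅ Z^18.

∂_1: C_1 → C_0 sends each edge [p,q] (with p < q) to q − p. For instance
  ∂AM = M − A.
This gives a 9×27 integer matrix of rank 8; reducing to Smith normal form yields diagonal entries (1,1,1,1,1,1,1,1).

Boundary ∂_2: C_2 → C_1 acts by ∂[p,q,r] = [q,r] − [p,r] + [p,q]. For instance
  ∂AEM = EM − AM + AE,
  ∂DEG = EG − DG + DE.
As a 27×18 matrix over Z this has rank 18, with invariant factors (1,1,1,1,1,1,1,1,1,1,1,1,1,1,1,1,1,2).

Computing H_k = (kernel of ∂_k) / (image of ∂_{k+1}):

  H_2: rank ker ∂_2 − rank ∂_3 = (18 − 18) − 0 = 0, and there is no ∂_3, so H_2 ≅ 0.

H_2 ≅ 0.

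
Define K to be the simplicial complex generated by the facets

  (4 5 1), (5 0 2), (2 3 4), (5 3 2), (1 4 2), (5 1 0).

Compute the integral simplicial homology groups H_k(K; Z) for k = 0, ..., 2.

Fix the vertex order 0 < 1 < 2 < 3 < 4 < 5 and write every simplex with vertices in increasing order. Then dim K = 2 and the simplices of K are:

  0-simplices (6): [0], [1], [2], [3], [4], [5]
  1-simplices (12): [0,1], [0,2], [0,5], [1,2], [1,4], [1,5], [2,3], [2,4], [2,5], [3,4], [3,5], [4,5]
  2-simplices (6): [0,1,5], [0,2,5], [1,2,4], [1,4,5], [2,3,4], [2,3,5]

giving chain groups C_0 ≅ Z^6, C_1 ≅ Z^12, C_2 ≅ Z^6.

The boundary map ∂_1: C_1 → C_0 sends each edge [p,q] (with p < q) to q − p.
The resulting 6×12 matrix has rank 5, and its Smith normal form has invariant factors (1,1,1,1,1).

Boundary ∂_2: C_2 → C_1 sends each 2-simplex [p,q,r] to [q,r] − [p,r] + [p,q]. For instance
  ∂[2,3,4] = [3,4] − [2,4] + [2,3],
  ∂[2,3,5] = [3,5] − [2,5] + [2,3].
This gives a 12×6 integer matrix of rank 6; reducing to Smith normal form yields diagonal entries (1,1,1,1,1,1).

Computing H_k = (kernel of ∂_k) / (image of ∂_{k+1}):

  H_0: rank C_0 − rank ∂_1 = 6 − 5 = 1, and the invariant factors of ∂_1 are all 1, so H_0 = Z.
  H_1: rank ker ∂_1 − rank ∂_2 = (12 − 5) − 6 = 1, and the invariant factors of ∂_2 are all 1, so H_1 = Z.
  H_2: rank ker ∂_2 − rank ∂_3 = (6 − 6) − 0 = 0, and there is no ∂_3, so H_2 = 0.

As a check, the Euler characteristic is 6 − 12 + 6 = 0, which agrees with 1 − 1 + 0 = 0.

H_0 ≅ Z,  H_1 ≅ Z,  H_2 = 0.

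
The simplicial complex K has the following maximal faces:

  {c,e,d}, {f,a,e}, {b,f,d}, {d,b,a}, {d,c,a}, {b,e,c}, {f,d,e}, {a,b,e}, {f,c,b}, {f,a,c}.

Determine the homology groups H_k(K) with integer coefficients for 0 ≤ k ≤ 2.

H_0 = Z,  H_1 = Z/2Z,  H_2 = 0.

K has 6 vertices, 15 edges, 10 triangles.
rank ∂_0 = 0, rank ∂_1 = 5 ⇒ b_0 = 6 − 0 − 5 = 1; all invariant factors of ∂_1 are 1 so no torsion. So H_0 ≅ Z.
rank ∂_1 = 5, rank ∂_2 = 10 ⇒ b_1 = 15 − 5 − 10 = 0; ∂_2 has invariant factor(s) [2] giving torsion. So H_1 ≅ Z/2Z.
rank ∂_2 = 10, rank ∂_3 = 0 ⇒ b_2 = 10 − 10 − 0 = 0. So H_2 ≅ 0.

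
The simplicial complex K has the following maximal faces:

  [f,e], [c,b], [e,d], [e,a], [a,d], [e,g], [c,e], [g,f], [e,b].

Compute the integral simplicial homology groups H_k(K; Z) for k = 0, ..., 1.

Take the total order a < b < c < d < e < f < g on the vertex set. Then K (dimension 1) consists of the simplices:

  0-simplices (7): a, b, c, d, e, f, g
  1-simplices (9): ad, ae, bc, be, ce, de, ef, eg, fg

Hence C_0 ≅ Z^7, C_1 ≅ Z^9.

Boundary ∂_1: C_1 → C_0 maps an edge to its endpoints' difference, ∂[p,q] = q − p. For instance
  ∂ce = e − c.
The 7×9 boundary matrix has rank 6 and Smith normal form diag(1,1,1,1,1,1).

Reading off H_k = ker ∂_k / im ∂_{k+1}:

  H_0: rank C_0 − rank ∂_1 = 7 − 6 = 1, and the invariant factors of ∂_1 are all 1, so H_0 ≅ Z.
  H_1: rank ker ∂_1 − rank ∂_2 = (9 − 6) − 0 = 3, and there is no ∂_2, so H_1 ≅ Z^3.

(K is a triangulation of a wedge of 3 circles.)

H_0 = Z,  H_1 = Z^3.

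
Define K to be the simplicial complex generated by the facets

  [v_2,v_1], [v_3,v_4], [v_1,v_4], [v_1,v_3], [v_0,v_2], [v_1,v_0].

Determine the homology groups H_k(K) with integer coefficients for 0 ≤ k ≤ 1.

Take the total order v_0 < v_1 < v_2 < v_3 < v_4 on the vertex set. Then K (dimension 1) consists of the simplices:

  0-simplices (5): [v_0], [v_1], [v_2], [v_3], [v_4]
  1-simplices (6): [v_0,v_1], [v_0,v_2], [v_1,v_2], [v_1,v_3], [v_1,v_4], [v_3,v_4]

so the chain groups are C_0 ≅ Z^5, C_1 ≅ Z^6.

∂_1: C_1 → C_0 is given by ∂[p,q] = [q] − [p]. For instance
  ∂[v_0,v_1] = [v_1] − [v_0].
The 5×6 boundary matrix has rank 4 and Smith normal form diag(1,1,1,1).

Now H_k = ker ∂_k / im ∂_{k+1}, so:

  H_0: rank C_0 − rank ∂_1 = 5 − 4 = 1, and the invariant factors of ∂_1 are all 1, so H_0 ≅ Z.
  H_1: rank ker ∂_1 − rank ∂_2 = (6 − 4) − 0 = 2, and there is no ∂_2, so H_1 ≅ Z^2.

H_0 ≅ Z,  H_1 ≅ Z^2.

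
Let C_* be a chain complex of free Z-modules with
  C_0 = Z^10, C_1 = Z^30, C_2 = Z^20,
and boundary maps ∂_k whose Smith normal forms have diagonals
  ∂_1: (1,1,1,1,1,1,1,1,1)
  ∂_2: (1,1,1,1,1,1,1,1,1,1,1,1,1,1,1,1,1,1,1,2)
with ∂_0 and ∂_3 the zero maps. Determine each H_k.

H_0 = Z,  H_1 = Z × Z/2,  H_2 = 0.

H_0: b_0 = 10 − 0 − 9 = 1; torsion from ∂_1 factors > 1: none. So H_0 = Z.
H_1: b_1 = 30 − 9 − 20 = 1; torsion from ∂_2 factors > 1: [2]. So H_1 = Z × Z/2.
H_2: b_2 = 20 − 20 − 0 = 0; torsion from ∂_3 factors > 1: none. So H_2 = 0.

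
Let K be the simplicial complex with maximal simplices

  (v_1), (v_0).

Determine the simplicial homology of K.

We work with the vertex ordering v_0 < v_1. The simplices of K, each written with vertices in increasing order, are:

  0-simplices (2): [v_0], [v_1]

giving chain groups C_0 ≅ Z^2.

Reading off H_k = ker ∂_k / im ∂_{k+1}:

  H_0: rank C_0 − rank ∂_1 = 2 − 0 = 2, and there is no ∂_1, so H_0 ≅ Z^2.

(K is a triangulation of a set of 2 points.)

H_0 = Z^2.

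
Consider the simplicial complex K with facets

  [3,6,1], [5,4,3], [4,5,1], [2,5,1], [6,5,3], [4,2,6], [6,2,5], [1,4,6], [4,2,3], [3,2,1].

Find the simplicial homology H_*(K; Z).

H_0 = Z,  H_1 = Z/2Z,  H_2 = 0.

Order the vertices as 1 < 2 < 3 < 4 < 5 < 6. Listing each simplex with vertices in this order, K has dimension 2 with simplices:

  0-simplices (6): [1], [2], [3], [4], [5], [6]
  1-simplices (15): [1,2], [1,3], [1,4], [1,5], [1,6], [2,3], [2,4], [2,5], [2,6], [3,4], [3,5], [3,6], [4,5], [4,6], [5,6]
  2-simplices (10): [1,2,3], [1,2,5], [1,3,6], [1,4,5], [1,4,6], [2,3,4], [2,4,6], [2,5,6], [3,4,5], [3,5,6]

so the chain groups are C_0 ≅ Z^6, C_1 ≅ Z^15, C_2 ≅ Z^10.

Boundary ∂_1: C_1 → C_0 maps an edge to its endpoints' difference, ∂[p,q] = q − p. For instance
  ∂[2,5] = [5] − [2].
The 6×15 boundary matrix has rank 5 and Smith normal form diag(1,1,1,1,1).

The boundary map ∂_2: C_2 → C_1 maps a triangle to the signed sum of its edges. For instance
  ∂[1,4,5] = [4,5] − [1,5] + [1,4],
  ∂[1,2,5] = [2,5] − [1,5] + [1,2].
The 15×10 boundary matrix has rank 10 and Smith normal form diag(1,1,1,1,1,1,1,1,1,2).

Computing H_k = (kernel of ∂_k) / (image of ∂_{k+1}):

  H_0: rank C_0 − rank ∂_1 = 6 − 5 = 1, and the invariant factors of ∂_1 are all 1, so H_0 = Z.
  H_1: rank ker ∂_1 − rank ∂_2 = (15 − 5) − 10 = 0, and ∂_2 has invariant factor 2 > 1, so H_1 = Z/2Z.
  H_2: rank ker ∂_2 − rank ∂_3 = (10 − 10) − 0 = 0, and there is no ∂_3, so H_2 = 0.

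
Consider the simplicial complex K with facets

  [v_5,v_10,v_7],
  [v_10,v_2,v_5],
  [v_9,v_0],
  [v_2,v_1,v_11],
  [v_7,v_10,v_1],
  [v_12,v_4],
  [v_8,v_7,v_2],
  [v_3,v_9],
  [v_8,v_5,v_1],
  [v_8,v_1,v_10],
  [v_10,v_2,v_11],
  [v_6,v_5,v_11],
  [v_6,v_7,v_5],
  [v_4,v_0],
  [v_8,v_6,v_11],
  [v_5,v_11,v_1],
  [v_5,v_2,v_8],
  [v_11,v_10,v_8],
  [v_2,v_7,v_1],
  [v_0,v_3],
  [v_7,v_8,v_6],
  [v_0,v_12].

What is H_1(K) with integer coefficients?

H_1 = Z^4.

Take the total order v_0 < v_1 < v_2 < v_3 < v_4 < v_5 < v_6 < v_7 < v_8 < v_9 < v_10 < v_11 < v_12 on the vertex set. Then K (dimension 2) consists of the simplices:

  0-simplices (13): [v_0], [v_1], [v_2], [v_3], [v_4], [v_5], [v_6], [v_7], [v_8], [v_9], [v_10], [v_11], [v_12]
  1-simplices (30): (30 of them)
  2-simplices (16): (16 of them)

so the chain groups are C_0 ≅ Z^13, C_1 ≅ Z^30, C_2 ≅ Z^16.

∂_1: C_1 → C_0 sends each edge [p,q] (with p < q) to q − p. For instance
  ∂[v_1,v_8] = [v_8] − [v_1].
The 13×30 boundary matrix has rank 11 and Smith normal form diag(1,1,1,1,1,1,1,1,1,1,1).

∂_2: C_2 → C_1 sends each 2-simplex [p,q,r] to [q,r] − [p,r] + [p,q]. For instance
  ∂[v_6,v_7,v_8] = [v_7,v_8] − [v_6,v_8] + [v_6,v_7],
  ∂[v_5,v_7,v_10] = [v_7,v_10] − [v_5,v_10] + [v_5,v_7].
As a 30×16 matrix over Z this has rank 15, with invariant factors (1,1,1,1,1,1,1,1,1,1,1,1,1,1,1).

Computing H_k = (kernel of ∂_k) / (image of ∂_{k+1}):

  H_1: rank ker ∂_1 − rank ∂_2 = (30 − 11) − 15 = 4, and the invariant factors of ∂_2 are all 1, so H_1 = Z^4.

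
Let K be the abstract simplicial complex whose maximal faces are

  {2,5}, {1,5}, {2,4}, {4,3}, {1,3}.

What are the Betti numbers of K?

We work with the vertex ordering 1 < 2 < 3 < 4 < 5. The simplices of K, each written with vertices in increasing order, are:

  0-simplices (5): [1], [2], [3], [4], [5]
  1-simplices (5): [1,3], [1,5], [2,4], [2,5], [3,4]

Hence C_0 ≅ Z^5, C_1 ≅ Z^5.

The boundary map ∂_1: C_1 → C_0 is given by ∂[p,q] = [q] − [p].
The resulting 5×5 matrix has rank 4, and its Smith normal form has invariant factors (1,1,1,1).

Computing H_k = (kernel of ∂_k) / (image of ∂_{k+1}):

  H_0: rank C_0 − rank ∂_1 = 5 − 4 = 1, and the invariant factors of ∂_1 are all 1, so H_0 ≅ Z.
  H_1: rank ker ∂_1 − rank ∂_2 = (5 − 4) − 0 = 1, and there is no ∂_2, so H_1 ≅ Z.

As a check, the Euler characteristic is 5 − 5 = 0, which agrees with 1 − 1 = 0.

Hence the Betti numbers are b_0 = 1, b_1 = 1.

b_0 = 1, b_1 = 1.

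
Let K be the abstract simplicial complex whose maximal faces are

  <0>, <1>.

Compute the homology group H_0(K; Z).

H_0 = Z^2.

Take the total order 0 < 1 on the vertex set. Then K (dimension 0) consists of the simplices:

  0-simplices (2): [0], [1]

giving chain groups C_0 ≅ Z^2.

Now H_k = ker ∂_k / im ∂_{k+1}, so:

  H_0: rank C_0 − rank ∂_1 = 2 − 0 = 2, and there is no ∂_1, so H_0 ≅ Z^2.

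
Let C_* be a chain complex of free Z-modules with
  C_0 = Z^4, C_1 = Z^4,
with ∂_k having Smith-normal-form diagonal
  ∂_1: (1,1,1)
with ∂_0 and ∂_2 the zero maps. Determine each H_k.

H_0: b_0 = 4 − 0 − 3 = 1; torsion from ∂_1 factors > 1: none. So H_0 = Z.
H_1: b_1 = 4 − 3 − 0 = 1; torsion from ∂_2 factors > 1: none. So H_1 = Z.

H_0 = Z,  H_1 = Z.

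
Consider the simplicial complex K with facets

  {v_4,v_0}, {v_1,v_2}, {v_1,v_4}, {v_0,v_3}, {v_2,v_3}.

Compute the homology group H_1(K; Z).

We work with the vertex ordering v_0 < v_1 < v_2 < v_3 < v_4. The simplices of K, each written with vertices in increasing order, are:

  0-simplices (5): [v_0], [v_1], [v_2], [v_3], [v_4]
  1-simplices (5): [v_0,v_3], [v_0,v_4], [v_1,v_2], [v_1,v_4], [v_2,v_3]

Hence C_0 ≅ Z^5, C_1 ≅ Z^5.

The boundary map ∂_1: C_1 → C_0 is given by ∂[p,q] = [q] − [p].
As a 5×5 matrix over Z this has rank 4, with invariant factors (1,1,1,1).

Computing H_k = (kernel of ∂_k) / (image of ∂_{k+1}):

  H_1: rank ker ∂_1 − rank ∂_2 = (5 − 4) − 0 = 1, and there is no ∂_2, so H_1 ≅ Z.

H_1 ≅ Z.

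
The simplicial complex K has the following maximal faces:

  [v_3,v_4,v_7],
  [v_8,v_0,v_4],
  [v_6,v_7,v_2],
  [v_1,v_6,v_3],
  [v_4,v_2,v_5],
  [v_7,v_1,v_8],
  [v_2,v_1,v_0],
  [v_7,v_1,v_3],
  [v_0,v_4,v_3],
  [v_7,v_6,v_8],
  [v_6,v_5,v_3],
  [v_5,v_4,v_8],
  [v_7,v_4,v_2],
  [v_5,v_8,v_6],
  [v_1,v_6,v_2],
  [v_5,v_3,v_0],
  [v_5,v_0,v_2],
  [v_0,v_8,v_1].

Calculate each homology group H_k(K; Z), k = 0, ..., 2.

H_0 ≅ Z,  H_1 ≅ Z × Z/2,  H_2 = 0.

Take the total order v_0 < v_1 < v_2 < v_3 < v_4 < v_5 < v_6 < v_7 < v_8 on the vertex set. Then K (dimension 2) consists of the simplices:

  0-simplices (9): [v_0], [v_1], [v_2], [v_3], [v_4], [v_5], [v_6], [v_7], [v_8]
  1-simplices (27): (27 of them)
  2-simplices (18): (18 of them)

so the chain groups are C_0 ≅ Z^9, C_1 ≅ Z^27, C_2 ≅ Z^18.

Boundary ∂_1: C_1 → C_0 maps an edge to its endpoints' difference, ∂[p,q] = q − p. For instance
  ∂[v_2,v_6] = [v_6] − [v_2].
The 9×27 boundary matrix has rank 8 and Smith normal form diag(1,1,1,1,1,1,1,1).

∂_2: C_2 → C_1 maps a triangle to the signed sum of its edges. For instance
  ∂[v_1,v_3,v_6] = [v_3,v_6] − [v_1,v_6] + [v_1,v_3],
  ∂[v_1,v_7,v_8] = [v_7,v_8] − [v_1,v_8] + [v_1,v_7].
As a 27×18 matrix over Z this has rank 18, with invariant factors (1,1,1,1,1,1,1,1,1,1,1,1,1,1,1,1,1,2).

Computing H_k = (kernel of ∂_k) / (image of ∂_{k+1}):

  H_0: rank C_0 − rank ∂_1 = 9 − 8 = 1, and the invariant factors of ∂_1 are all 1, so H_0 ≅ Z.
  H_1: rank ker ∂_1 − rank ∂_2 = (27 − 8) − 18 = 1, and ∂_2 has invariant factor 2 > 1, so H_1 ≅ Z × Z/2.
  H_2: rank ker ∂_2 − rank ∂_3 = (18 − 18) − 0 = 0, and there is no ∂_3, so H_2 ≅ 0.

As a check, the Euler characteristic is 9 − 27 + 18 = 0, which agrees with 1 − 1 + 0 = 0.
(K is a triangulation of the Klein bottle.)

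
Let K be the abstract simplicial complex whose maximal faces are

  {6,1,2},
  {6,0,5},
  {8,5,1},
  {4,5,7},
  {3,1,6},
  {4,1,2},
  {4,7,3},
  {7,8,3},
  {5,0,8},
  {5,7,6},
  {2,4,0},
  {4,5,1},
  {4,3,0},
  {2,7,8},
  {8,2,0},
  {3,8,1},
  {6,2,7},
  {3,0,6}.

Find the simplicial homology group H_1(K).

H_1 = Z^2.

Take the total order 0 < 1 < 2 < 3 < 4 < 5 < 6 < 7 < 8 on the vertex set. Then K (dimension 2) consists of the simplices:

  0-simplices (9): [0], [1], [2], [3], [4], [5], [6], [7], [8]
  1-simplices (27): (27 of them)
  2-simplices (18): [0,2,4], [0,2,8], [0,3,4], [0,3,6], [0,5,6], [0,5,8], [1,2,4], [1,2,6], [1,3,6], [1,3,8], [1,4,5], [1,5,8], [2,6,7], [2,7,8], [3,4,7], [3,7,8], [4,5,7], [5,6,7]

giving chain groups C_0 ≅ Z^9, C_1 ≅ Z^27, C_2 ≅ Z^18.

∂_1: C_1 → C_0 maps an edge to its endpoints' difference, ∂[p,q] = q − p.
The 9×27 boundary matrix has rank 8 and Smith normal form diag(1,1,1,1,1,1,1,1).

∂_2: C_2 → C_1 acts by ∂[p,q,r] = [q,r] − [p,r] + [p,q]. For instance
  ∂[1,3,8] = [3,8] − [1,8] + [1,3],
  ∂[1,2,6] = [2,6] − [1,6] + [1,2].
The resulting 27×18 matrix has rank 17, and its Smith normal form has invariant factors (1,1,1,1,1,1,1,1,1,1,1,1,1,1,1,1,1).

Computing H_k = (kernel of ∂_k) / (image of ∂_{k+1}):

  H_1: rank ker ∂_1 − rank ∂_2 = (27 − 8) − 17 = 2, and the invariant factors of ∂_2 are all 1, so H_1 ≅ Z^2.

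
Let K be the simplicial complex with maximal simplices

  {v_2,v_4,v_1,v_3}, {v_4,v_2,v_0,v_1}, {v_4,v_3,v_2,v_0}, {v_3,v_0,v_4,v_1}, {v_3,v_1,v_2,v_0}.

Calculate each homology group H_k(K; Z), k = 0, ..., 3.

Order the vertices as v_0 < v_1 < v_2 < v_3 < v_4. Listing each simplex with vertices in this order, K has dimension 3 with simplices:

  0-simplices (5): [v_0], [v_1], [v_2], [v_3], [v_4]
  1-simplices (10): [v_0,v_1], [v_0,v_2], [v_0,v_3], [v_0,v_4], [v_1,v_2], [v_1,v_3], [v_1,v_4], [v_2,v_3], [v_2,v_4], [v_3,v_4]
  2-simplices (10): [v_0,v_1,v_2], [v_0,v_1,v_3], [v_0,v_1,v_4], [v_0,v_2,v_3], [v_0,v_2,v_4], [v_0,v_3,v_4], [v_1,v_2,v_3], [v_1,v_2,v_4], [v_1,v_3,v_4], [v_2,v_3,v_4]
  3-simplices (5): [v_0,v_1,v_2,v_3], [v_0,v_1,v_2,v_4], [v_0,v_1,v_3,v_4], [v_0,v_2,v_3,v_4], [v_1,v_2,v_3,v_4]

Hence C_0 ≅ Z^5, C_1 ≅ Z^10, C_2 ≅ Z^10, C_3 ≅ Z^5.

∂_1: C_1 → C_0 is given by ∂[p,q] = [q] − [p].
The resulting 5×10 matrix has rank 4, and its Smith normal form has invariant factors (1,1,1,1).

∂_2: C_2 → C_1 acts by ∂[p,q,r] = [q,r] − [p,r] + [p,q]. For instance
  ∂[v_0,v_3,v_4] = [v_3,v_4] − [v_0,v_4] + [v_0,v_3],
  ∂[v_2,v_3,v_4] = [v_3,v_4] − [v_2,v_4] + [v_2,v_3].
As a 10×10 matrix over Z this has rank 6, with invariant factors (1,1,1,1,1,1).

∂_3: C_3 → C_2 sends each 3-simplex σ to the alternating sum Σ_i (−1)^i (σ with its i-th vertex removed). For instance
  ∂[v_0,v_1,v_3,v_4] = [v_1,v_3,v_4] − [v_0,v_3,v_4] + [v_0,v_1,v_4] − [v_0,v_1,v_3],
  ∂[v_0,v_2,v_3,v_4] = [v_2,v_3,v_4] − [v_0,v_3,v_4] + [v_0,v_2,v_4] − [v_0,v_2,v_3].
The resulting 10×5 matrix has rank 4, and its Smith normal form has invariant factors (1,1,1,1).

Now H_k = ker ∂_k / im ∂_{k+1}, so:

  H_0: rank C_0 − rank ∂_1 = 5 − 4 = 1, and the invariant factors of ∂_1 are all 1, so H_0 = Z.
  H_1: rank ker ∂_1 − rank ∂_2 = (10 − 4) − 6 = 0, and the invariant factors of ∂_2 are all 1, so H_1 = 0.
  H_2: rank ker ∂_2 − rank ∂_3 = (10 − 6) − 4 = 0, and the invariant factors of ∂_3 are all 1, so H_2 = 0.
  H_3: rank ker ∂_3 − rank ∂_4 = (5 − 4) − 0 = 1, and there is no ∂_4, so H_3 = Z.

(K is a triangulation of the 3-sphere S^3.)

H_0 = Z,  H_1 = 0,  H_2 = 0,  H_3 = Z.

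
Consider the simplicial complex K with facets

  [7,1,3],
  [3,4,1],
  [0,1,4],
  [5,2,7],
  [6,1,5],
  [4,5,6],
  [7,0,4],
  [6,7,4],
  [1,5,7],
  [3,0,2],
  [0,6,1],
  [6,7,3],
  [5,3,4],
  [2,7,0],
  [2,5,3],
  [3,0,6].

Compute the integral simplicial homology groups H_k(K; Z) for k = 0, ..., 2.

H_0 ≅ Z,  H_1 ≅ Z^2,  H_2 ≅ Z.

K has 8 vertices, 24 edges, 16 triangles.
rank ∂_0 = 0, rank ∂_1 = 7 ⇒ b_0 = 8 − 0 − 7 = 1; all invariant factors of ∂_1 are 1 so no torsion. So H_0 = Z.
rank ∂_1 = 7, rank ∂_2 = 15 ⇒ b_1 = 24 − 7 − 15 = 2; all invariant factors of ∂_2 are 1 so no torsion. So H_1 = Z^2.
rank ∂_2 = 15, rank ∂_3 = 0 ⇒ b_2 = 16 − 15 − 0 = 1. So H_2 = Z.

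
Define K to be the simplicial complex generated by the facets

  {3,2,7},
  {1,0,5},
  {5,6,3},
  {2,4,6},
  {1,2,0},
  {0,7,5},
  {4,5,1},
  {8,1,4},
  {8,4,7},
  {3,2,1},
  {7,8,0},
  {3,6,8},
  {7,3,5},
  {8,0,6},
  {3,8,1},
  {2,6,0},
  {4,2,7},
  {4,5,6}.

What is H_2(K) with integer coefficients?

Fix the vertex order 0 < 1 < 2 < 3 < 4 < 5 < 6 < 7 < 8 and write every simplex with vertices in increasing order. Then dim K = 2 and the simplices of K are:

  0-simplices (9): [0], [1], [2], [3], [4], [5], [6], [7], [8]
  1-simplices (27): (27 of them)
  2-simplices (18): [0,1,2], [0,1,5], [0,2,6], [0,5,7], [0,6,8], [0,7,8], [1,2,3], [1,3,8], [1,4,5], [1,4,8], [2,3,7], [2,4,6], [2,4,7], [3,5,6], [3,5,7], [3,6,8], [4,5,6], [4,7,8]

giving chain groups C_0 ≅ Z^9, C_1 ≅ Z^27, C_2 ≅ Z^18.

∂_1: C_1 → C_0 sends each edge [p,q] (with p < q) to q − p. For instance
  ∂[0,6] = [6] − [0].
This gives a 9×27 integer matrix of rank 8; reducing to Smith normal form yields diagonal entries (1,1,1,1,1,1,1,1).

∂_2: C_2 → C_1 acts by ∂[p,q,r] = [q,r] − [p,r] + [p,q]. For instance
  ∂[0,2,6] = [2,6] − [0,6] + [0,2],
  ∂[0,5,7] = [5,7] − [0,7] + [0,5].
The 27×18 boundary matrix has rank 17 and Smith normal form diag(1,1,1,1,1,1,1,1,1,1,1,1,1,1,1,1,1).

Now H_k = ker ∂_k / im ∂_{k+1}, so:

  H_2: rank ker ∂_2 − rank ∂_3 = (18 − 17) − 0 = 1, and there is no ∂_3, so H_2 = Z.

H_2 = Z.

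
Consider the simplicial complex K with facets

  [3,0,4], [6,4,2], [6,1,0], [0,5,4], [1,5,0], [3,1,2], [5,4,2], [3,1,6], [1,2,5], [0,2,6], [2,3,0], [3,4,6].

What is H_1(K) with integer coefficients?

Take the total order 0 < 1 < 2 < 3 < 4 < 5 < 6 on the vertex set. Then K (dimension 2) consists of the simplices:

  0-simplices (7): [0], [1], [2], [3], [4], [5], [6]
  1-simplices (18): [0,1], [0,2], [0,3], [0,4], [0,5], [0,6], [1,2], [1,3], [1,5], [1,6], [2,3], [2,4], [2,5], [2,6], [3,4], [3,6], [4,5], [4,6]
  2-simplices (12): [0,1,5], [0,1,6], [0,2,3], [0,2,6], [0,3,4], [0,4,5], [1,2,3], [1,2,5], [1,3,6], [2,4,5], [2,4,6], [3,4,6]

giving chain groups C_0 ≅ Z^7, C_1 ≅ Z^18, C_2 ≅ Z^12.

∂_1: C_1 → C_0 maps an edge to its endpoints' difference, ∂[p,q] = q − p.
The resulting 7×18 matrix has rank 6, and its Smith normal form has invariant factors (1,1,1,1,1,1).

Boundary ∂_2: C_2 → C_1 acts by ∂[p,q,r] = [q,r] − [p,r] + [p,q]. For instance
  ∂[0,1,5] = [1,5] − [0,5] + [0,1],
  ∂[0,1,6] = [1,6] − [0,6] + [0,1].
This gives a 18×12 integer matrix of rank 12; reducing to Smith normal form yields diagonal entries (1,1,1,1,1,1,1,1,1,1,1,2).

Now H_k = ker ∂_k / im ∂_{k+1}, so:

  H_1: rank ker ∂_1 − rank ∂_2 = (18 − 6) − 12 = 0, and ∂_2 has invariant factor 2 > 1, so H_1 = Z/2.

H_1 = Z/2.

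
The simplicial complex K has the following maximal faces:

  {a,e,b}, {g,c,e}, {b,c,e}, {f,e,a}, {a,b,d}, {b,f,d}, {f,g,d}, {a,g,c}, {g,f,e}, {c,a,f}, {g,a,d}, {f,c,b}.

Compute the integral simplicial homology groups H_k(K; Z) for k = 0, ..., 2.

Take the total order a < b < c < d < e < f < g on the vertex set. Then K (dimension 2) consists of the simplices:

  0-simplices (7): a, b, c, d, e, f, g
  1-simplices (18): ab, ac, ad, ae, af, ag, bc, bd, be, bf, ce, cf, cg, df, dg, ef, eg, fg
  2-simplices (12): abd, abe, acf, acg, adg, aef, bce, bcf, bdf, ceg, dfg, efg

giving chain groups C_0 ≅ Z^7, C_1 ≅ Z^18, C_2 ≅ Z^12.

The boundary map ∂_1: C_1 → C_0 is given by ∂[p,q] = [q] − [p].
This gives a 7×18 integer matrix of rank 6; reducing to Smith normal form yields diagonal entries (1,1,1,1,1,1).

The boundary map ∂_2: C_2 → C_1 sends each 2-simplex [p,q,r] to [q,r] − [p,r] + [p,q]. For instance
  ∂ceg = eg − cg + ce,
  ∂efg = fg − eg + ef.
The 18×12 boundary matrix has rank 12 and Smith normal form diag(1,1,1,1,1,1,1,1,1,1,1,2).

Computing H_k = (kernel of ∂_k) / (image of ∂_{k+1}):

  H_0: rank C_0 − rank ∂_1 = 7 − 6 = 1, and the invariant factors of ∂_1 are all 1, so H_0 = Z.
  H_1: rank ker ∂_1 − rank ∂_2 = (18 − 6) − 12 = 0, and ∂_2 has invariant factor 2 > 1, so H_1 = Z/2.
  H_2: rank ker ∂_2 − rank ∂_3 = (12 − 12) − 0 = 0, and there is no ∂_3, so H_2 = 0.

As a check, the Euler characteristic is 7 − 18 + 12 = 1, which agrees with 1 − 0 + 0 = 1.

H_0 = Z,  H_1 = Z/2,  H_2 = 0.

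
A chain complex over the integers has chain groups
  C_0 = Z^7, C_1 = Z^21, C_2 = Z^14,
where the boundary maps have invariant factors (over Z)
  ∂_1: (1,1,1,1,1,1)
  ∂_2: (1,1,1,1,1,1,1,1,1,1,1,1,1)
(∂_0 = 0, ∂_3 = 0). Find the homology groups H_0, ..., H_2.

H_0 = Z,  H_1 = Z^2,  H_2 = Z.

H_0: b_0 = 7 − 0 − 6 = 1; torsion from ∂_1 factors > 1: none. So H_0 = Z.
H_1: b_1 = 21 − 6 − 13 = 2; torsion from ∂_2 factors > 1: none. So H_1 = Z^2.
H_2: b_2 = 14 − 13 − 0 = 1; torsion from ∂_3 factors > 1: none. So H_2 = Z.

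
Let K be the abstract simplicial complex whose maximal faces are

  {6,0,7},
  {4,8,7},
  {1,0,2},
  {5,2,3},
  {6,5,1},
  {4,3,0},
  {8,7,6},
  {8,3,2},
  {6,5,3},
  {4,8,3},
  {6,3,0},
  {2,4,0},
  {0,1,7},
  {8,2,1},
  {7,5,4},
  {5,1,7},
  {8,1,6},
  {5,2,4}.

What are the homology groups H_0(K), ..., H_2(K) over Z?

H_0 ≅ Z,  H_1 ≅ Z ⊕ Z/2,  H_2 = 0.

Take the total order 0 < 1 < 2 < 3 < 4 < 5 < 6 < 7 < 8 on the vertex set. Then K (dimension 2) consists of the simplices:

  0-simplices (9): [0], [1], [2], [3], [4], [5], [6], [7], [8]
  1-simplices (27): (27 of them)
  2-simplices (18): [0,1,2], [0,1,7], [0,2,4], [0,3,4], [0,3,6], [0,6,7], [1,2,8], [1,5,6], [1,5,7], [1,6,8], [2,3,5], [2,3,8], [2,4,5], [3,4,8], [3,5,6], [4,5,7], [4,7,8], [6,7,8]

so the chain groups are C_0 ≅ Z^9, C_1 ≅ Z^27, C_2 ≅ Z^18.

The boundary map ∂_1: C_1 → C_0 is given by ∂[p,q] = [q] − [p].
The 9×27 boundary matrix has rank 8 and Smith normal form diag(1,1,1,1,1,1,1,1).

Boundary ∂_2: C_2 → C_1 maps a triangle to the signed sum of its edges. For instance
  ∂[0,1,7] = [1,7] − [0,7] + [0,1],
  ∂[1,5,6] = [5,6] − [1,6] + [1,5].
The resulting 27×18 matrix has rank 18, and its Smith normal form has invariant factors (1,1,1,1,1,1,1,1,1,1,1,1,1,1,1,1,1,2).

Computing H_k = (kernel of ∂_k) / (image of ∂_{k+1}):

  H_0: rank C_0 − rank ∂_1 = 9 − 8 = 1, and the invariant factors of ∂_1 are all 1, so H_0 = Z.
  H_1: rank ker ∂_1 − rank ∂_2 = (27 − 8) − 18 = 1, and ∂_2 has invariant factor 2 > 1, so H_1 = Z ⊕ Z/2.
  H_2: rank ker ∂_2 − rank ∂_3 = (18 − 18) − 0 = 0, and there is no ∂_3, so H_2 = 0.

As a check, the Euler characteristic is 9 − 27 + 18 = 0, which agrees with 1 − 1 + 0 = 0.
(K is a triangulation of the Klein bottle.)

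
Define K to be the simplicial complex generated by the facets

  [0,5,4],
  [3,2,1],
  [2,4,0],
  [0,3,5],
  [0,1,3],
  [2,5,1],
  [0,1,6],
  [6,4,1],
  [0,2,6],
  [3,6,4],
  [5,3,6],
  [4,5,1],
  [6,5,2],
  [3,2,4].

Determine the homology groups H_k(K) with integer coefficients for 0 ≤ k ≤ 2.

Order the vertices as 0 < 1 < 2 < 3 < 4 < 5 < 6. Listing each simplex with vertices in this order, K has dimension 2 with simplices:

  0-simplices (7): [0], [1], [2], [3], [4], [5], [6]
  1-simplices (21): [0,1], [0,2], [0,3], [0,4], [0,5], [0,6], [1,2], [1,3], [1,4], [1,5], [1,6], [2,3], [2,4], [2,5], [2,6], [3,4], [3,5], [3,6], [4,5], [4,6], [5,6]
  2-simplices (14): [0,1,3], [0,1,6], [0,2,4], [0,2,6], [0,3,5], [0,4,5], [1,2,3], [1,2,5], [1,4,5], [1,4,6], [2,3,4], [2,5,6], [3,4,6], [3,5,6]

giving chain groups C_0 ≅ Z^7, C_1 ≅ Z^21, C_2 ≅ Z^14.

∂_1: C_1 → C_0 sends each edge [p,q] (with p < q) to q − p. For instance
  ∂[1,4] = [4] − [1].
The resulting 7×21 matrix has rank 6, and its Smith normal form has invariant factors (1,1,1,1,1,1).

The boundary map ∂_2: C_2 → C_1 acts by ∂[p,q,r] = [q,r] − [p,r] + [p,q]. For instance
  ∂[0,2,6] = [2,6] − [0,6] + [0,2],
  ∂[1,4,6] = [4,6] − [1,6] + [1,4].
The resulting 21×14 matrix has rank 13, and its Smith normal form has invariant factors (1,1,1,1,1,1,1,1,1,1,1,1,1).

Now H_k = ker ∂_k / im ∂_{k+1}, so:

  H_0: rank C_0 − rank ∂_1 = 7 − 6 = 1, and the invariant factors of ∂_1 are all 1, so H_0 ≅ Z.
  H_1: rank ker ∂_1 − rank ∂_2 = (21 − 6) − 13 = 2, and the invariant factors of ∂_2 are all 1, so H_1 ≅ Z^2.
  H_2: rank ker ∂_2 − rank ∂_3 = (14 − 13) − 0 = 1, and there is no ∂_3, so H_2 ≅ Z.

(K is a triangulation of the torus T^2.)

H_0 = Z,  H_1 = Z^2,  H_2 = Z.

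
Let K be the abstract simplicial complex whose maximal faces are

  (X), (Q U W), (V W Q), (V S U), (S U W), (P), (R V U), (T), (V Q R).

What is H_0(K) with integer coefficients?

H_0 ≅ Z^4.

Take the total order P < Q < R < S < T < U < V < W < X on the vertex set. Then K (dimension 2) consists of the simplices:

  0-simplices (9): P, Q, R, S, T, U, V, W, X
  1-simplices (12): QR, QU, QV, QW, RU, RV, SU, SV, SW, UV, UW, VW
  2-simplices (6): QRV, QUW, QVW, RUV, SUV, SUW

Hence C_0 ≅ Z^9, C_1 ≅ Z^12, C_2 ≅ Z^6.

∂_1: C_1 → C_0 sends each edge [p,q] (with p < q) to q − p. For instance
  ∂QR = R − Q.
This gives a 9×12 integer matrix of rank 5; reducing to Smith normal form yields diagonal entries (1,1,1,1,1).

Boundary ∂_2: C_2 → C_1 sends each 2-simplex [p,q,r] to [q,r] − [p,r] + [p,q]. For instance
  ∂QUW = UW − QW + QU,
  ∂QRV = RV − QV + QR.
The 12×6 boundary matrix has rank 6 and Smith normal form diag(1,1,1,1,1,1).

Reading off H_k = ker ∂_k / im ∂_{k+1}:

  H_0: rank C_0 − rank ∂_1 = 9 − 5 = 4, and the invariant factors of ∂_1 are all 1, so H_0 ≅ Z^4.

(K is a triangulation of the disjoint union of the cylinder S^1 x I and a set of 3 points.)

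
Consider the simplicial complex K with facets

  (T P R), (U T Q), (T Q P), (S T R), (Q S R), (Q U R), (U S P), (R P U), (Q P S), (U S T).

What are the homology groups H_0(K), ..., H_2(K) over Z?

Fix the vertex order P < Q < R < S < T < U and write every simplex with vertices in increasing order. Then dim K = 2 and the simplices of K are:

  0-simplices (6): P, Q, R, S, T, U
  1-simplices (15): PQ, PR, PS, PT, PU, QR, QS, QT, QU, RS, RT, RU, ST, SU, TU
  2-simplices (10): PQS, PQT, PRT, PRU, PSU, QRS, QRU, QTU, RST, STU

so the chain groups are C_0 ≅ Z^6, C_1 ≅ Z^15, C_2 ≅ Z^10.

∂_1: C_1 → C_0 maps an edge to its endpoints' difference, ∂[p,q] = q − p.
The resulting 6×15 matrix has rank 5, and its Smith normal form has invariant factors (1,1,1,1,1).

∂_2: C_2 → C_1 acts by ∂[p,q,r] = [q,r] − [p,r] + [p,q]. For instance
  ∂PRU = RU − PU + PR,
  ∂STU = TU − SU + ST.
The resulting 15×10 matrix has rank 10, and its Smith normal form has invariant factors (1,1,1,1,1,1,1,1,1,2).

Now H_k = ker ∂_k / im ∂_{k+1}, so:

  H_0: rank C_0 − rank ∂_1 = 6 − 5 = 1, and the invariant factors of ∂_1 are all 1, so H_0 = Z.
  H_1: rank ker ∂_1 − rank ∂_2 = (15 − 5) − 10 = 0, and ∂_2 has invariant factor 2 > 1, so H_1 = Z_2.
  H_2: rank ker ∂_2 − rank ∂_3 = (10 − 10) − 0 = 0, and there is no ∂_3, so H_2 = 0.

H_0 ≅ Z,  H_1 ≅ Z_2,  H_2 = 0.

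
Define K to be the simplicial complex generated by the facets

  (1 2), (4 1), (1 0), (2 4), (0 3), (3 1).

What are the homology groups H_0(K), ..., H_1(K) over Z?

H_0 = Z,  H_1 = Z^2.

Order the vertices as 0 < 1 < 2 < 3 < 4. Listing each simplex with vertices in this order, K has dimension 1 with simplices:

  0-simplices (5): [0], [1], [2], [3], [4]
  1-simplices (6): [0,1], [0,3], [1,2], [1,3], [1,4], [2,4]

giving chain groups C_0 ≅ Z^5, C_1 ≅ Z^6.

∂_1: C_1 → C_0 maps an edge to its endpoints' difference, ∂[p,q] = q − p.
The 5×6 boundary matrix has rank 4 and Smith normal form diag(1,1,1,1).

From H_k ≅ ker(∂_k) / im(∂_{k+1}) we obtain:

  H_0: rank C_0 − rank ∂_1 = 5 − 4 = 1, and the invariant factors of ∂_1 are all 1, so H_0 ≅ Z.
  H_1: rank ker ∂_1 − rank ∂_2 = (6 − 4) − 0 = 2, and there is no ∂_2, so H_1 ≅ Z^2.

As a check, the Euler characteristic is 5 − 6 = -1, which agrees with 1 − 2 = -1.
(K is a triangulation of a wedge of 2 circles.)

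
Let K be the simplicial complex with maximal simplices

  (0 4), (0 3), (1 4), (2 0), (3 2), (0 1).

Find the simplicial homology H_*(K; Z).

H_0 = Z,  H_1 = Z^2.

Order the vertices as 0 < 1 < 2 < 3 < 4. Listing each simplex with vertices in this order, K has dimension 1 with simplices:

  0-simplices (5): [0], [1], [2], [3], [4]
  1-simplices (6): [0,1], [0,2], [0,3], [0,4], [1,4], [2,3]

giving chain groups C_0 ≅ Z^5, C_1 ≅ Z^6.

The boundary map ∂_1: C_1 → C_0 maps an edge to its endpoints' difference, ∂[p,q] = q − p. For instance
  ∂[2,3] = [3] − [2].
The resulting 5×6 matrix has rank 4, and its Smith normal form has invariant factors (1,1,1,1).

From H_k ≅ ker(∂_k) / im(∂_{k+1}) we obtain:

  H_0: rank C_0 − rank ∂_1 = 5 − 4 = 1, and the invariant factors of ∂_1 are all 1, so H_0 = Z.
  H_1: rank ker ∂_1 − rank ∂_2 = (6 − 4) − 0 = 2, and there is no ∂_2, so H_1 = Z^2.

(K is a triangulation of a wedge of 2 circles.)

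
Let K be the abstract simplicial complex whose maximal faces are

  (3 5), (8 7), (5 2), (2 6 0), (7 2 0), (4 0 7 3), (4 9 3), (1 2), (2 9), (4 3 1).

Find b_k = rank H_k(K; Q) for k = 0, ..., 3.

b_0 = 1, b_1 = 3, b_2 = 0, b_3 = 0.

Fix the vertex order 0 < 1 < 2 < 3 < 4 < 5 < 6 < 7 < 8 < 9 and write every simplex with vertices in increasing order. Then dim K = 3 and the simplices of K are:

  0-simplices (10): [0], [1], [2], [3], [4], [5], [6], [7], [8], [9]
  1-simplices (19): [0,2], [0,3], [0,4], [0,6], [0,7], [1,2], [1,3], [1,4], [2,5], [2,6], [2,7], [2,9], [3,4], [3,5], [3,7], [3,9], [4,7], [4,9], [7,8]
  2-simplices (8): [0,2,6], [0,2,7], [0,3,4], [0,3,7], [0,4,7], [1,3,4], [3,4,7], [3,4,9]
  3-simplices (1): [0,3,4,7]

so the chain groups are C_0 ≅ Z^10, C_1 ≅ Z^19, C_2 ≅ Z^8, C_3 ≅ Z^1.

The boundary map ∂_1: C_1 → C_0 maps an edge to its endpoints' difference, ∂[p,q] = q − p. For instance
  ∂[1,3] = [3] − [1].
The resulting 10×19 matrix has rank 9, and its Smith normal form has invariant factors (1,1,1,1,1,1,1,1,1).

∂_2: C_2 → C_1 acts by ∂[p,q,r] = [q,r] − [p,r] + [p,q]. For instance
  ∂[0,3,7] = [3,7] − [0,7] + [0,3],
  ∂[0,2,7] = [2,7] − [0,7] + [0,2].
The resulting 19×8 matrix has rank 7, and its Smith normal form has invariant factors (1,1,1,1,1,1,1).

Boundary ∂_3: C_3 → C_2 sends each 3-simplex σ to the alternating sum Σ_i (−1)^i (σ with its i-th vertex removed). For instance
  ∂[0,3,4,7] = [3,4,7] − [0,4,7] + [0,3,7] − [0,3,4].
The resulting 8×1 matrix has rank 1, and its Smith normal form has invariant factors (1).

Computing H_k = (kernel of ∂_k) / (image of ∂_{k+1}):

  H_0: rank C_0 − rank ∂_1 = 10 − 9 = 1, and the invariant factors of ∂_1 are all 1, so H_0 = Z.
  H_1: rank ker ∂_1 − rank ∂_2 = (19 − 9) − 7 = 3, and the invariant factors of ∂_2 are all 1, so H_1 = Z^3.
  H_2: rank ker ∂_2 − rank ∂_3 = (8 − 7) − 1 = 0, and the invariant factors of ∂_3 are all 1, so H_2 = 0.
  H_3: rank ker ∂_3 − rank ∂_4 = (1 − 1) − 0 = 0, and there is no ∂_4, so H_3 = 0.

As a check, the Euler characteristic is 10 − 19 + 8 − 1 = -2, which agrees with 1 − 3 + 0 − 0 = -2.

Hence the Betti numbers are b_0 = 1, b_1 = 3, b_2 = 0, b_3 = 0.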